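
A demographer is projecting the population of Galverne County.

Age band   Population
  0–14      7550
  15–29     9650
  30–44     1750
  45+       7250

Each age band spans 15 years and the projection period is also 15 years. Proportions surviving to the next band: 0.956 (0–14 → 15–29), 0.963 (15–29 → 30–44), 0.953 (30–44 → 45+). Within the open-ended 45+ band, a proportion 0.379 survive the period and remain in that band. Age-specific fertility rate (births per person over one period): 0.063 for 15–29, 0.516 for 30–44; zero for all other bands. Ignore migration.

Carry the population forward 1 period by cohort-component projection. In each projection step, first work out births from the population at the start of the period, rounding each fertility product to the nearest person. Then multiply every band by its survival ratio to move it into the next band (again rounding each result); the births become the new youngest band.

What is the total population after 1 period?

22438

(Groups numbered youngest = 1 to oldest = 4.)
After projecting period 1:
Births: 9650 × 0.063 = 608 ; 1750 × 0.516 = 903 → total 1511
Group 2: 7550 × 0.956 = 7218
Group 3: 9650 × 0.963 = 9293
Group 4: 1750 × 0.953 + 7250 × 0.379 = 1668 + 2748 = 4416
→ [1511, 7218, 9293, 4416]
Total after period 1: 1511 + 7218 + 9293 + 4416 = 22438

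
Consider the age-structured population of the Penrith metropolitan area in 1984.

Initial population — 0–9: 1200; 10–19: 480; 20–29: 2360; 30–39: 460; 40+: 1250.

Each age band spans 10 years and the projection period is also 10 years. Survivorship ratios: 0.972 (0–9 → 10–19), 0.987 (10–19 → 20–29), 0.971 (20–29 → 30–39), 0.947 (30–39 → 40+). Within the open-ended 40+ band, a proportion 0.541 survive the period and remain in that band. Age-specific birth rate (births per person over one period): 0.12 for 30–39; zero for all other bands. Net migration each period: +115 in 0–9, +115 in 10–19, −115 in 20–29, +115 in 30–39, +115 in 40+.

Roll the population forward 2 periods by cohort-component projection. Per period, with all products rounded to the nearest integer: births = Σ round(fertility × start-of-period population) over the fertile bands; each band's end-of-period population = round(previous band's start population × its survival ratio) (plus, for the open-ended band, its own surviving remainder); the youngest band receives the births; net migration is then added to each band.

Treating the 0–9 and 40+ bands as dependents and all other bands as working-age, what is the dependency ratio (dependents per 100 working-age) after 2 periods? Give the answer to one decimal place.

(Groups numbered youngest = 1 to oldest = 5.)
After projecting period 1:
Births: 460 × 0.12 = 55
Group 2: 1200 × 0.972 = 1166
Group 3: 480 × 0.987 = 474
Group 4: 2360 × 0.971 = 2292
Group 5: 460 × 0.947 + 1250 × 0.541 = 436 + 676 = 1112
Net migration: Group 1 + 115 → 170; Group 2 + 115 → 1281; Group 3 − 115 → 359; Group 4 + 115 → 2407; Group 5 + 115 → 1227
End of period: [170, 1281, 359, 2407, 1227]
After projecting period 2:
Births: 2407 × 0.12 = 289
Group 2: 170 × 0.972 = 165
Group 3: 1281 × 0.987 = 1264
Group 4: 359 × 0.971 = 349
Group 5: 2407 × 0.947 + 1227 × 0.541 = 2279 + 664 = 2943
Net migration: Group 1 + 115 → 404; Group 2 + 115 → 280; Group 3 − 115 → 1149; Group 4 + 115 → 464; Group 5 + 115 → 3058
End of period: [404, 280, 1149, 464, 3058]
Dependents (band 0–9 + band 40+) = 404 + 3058 = 3462; working-age = 1893; ratio = 3462/1893 × 100 = 182.9

182.9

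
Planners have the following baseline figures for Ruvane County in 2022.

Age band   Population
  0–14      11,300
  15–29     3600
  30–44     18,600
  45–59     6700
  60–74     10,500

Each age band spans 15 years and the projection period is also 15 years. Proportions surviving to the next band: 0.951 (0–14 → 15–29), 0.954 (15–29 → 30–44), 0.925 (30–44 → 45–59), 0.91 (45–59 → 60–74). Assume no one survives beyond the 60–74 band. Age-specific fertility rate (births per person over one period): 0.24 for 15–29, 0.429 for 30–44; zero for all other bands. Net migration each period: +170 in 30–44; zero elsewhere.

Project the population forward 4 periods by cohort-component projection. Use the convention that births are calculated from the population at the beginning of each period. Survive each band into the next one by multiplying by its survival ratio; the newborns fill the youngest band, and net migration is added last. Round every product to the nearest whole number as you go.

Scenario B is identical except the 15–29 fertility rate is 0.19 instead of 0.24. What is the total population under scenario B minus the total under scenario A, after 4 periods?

Numbering the bands 1..5 from youngest to oldest:
Period 1.
Births: 3600 × 0.24 = 864 ; 18600 × 0.429 = 7979 → total 8843
Band 2: 11300 × 0.951 = 10746
Band 3: 3600 × 0.954 = 3434
Band 4: 18600 × 0.925 = 17205
Band 5: 6700 × 0.91 = 6097
Net migration: Band 3 + 170 → 3604
Giving 8843 / 10746 / 3604 / 17205 / 6097.
Period 2.
Births: 10746 × 0.24 = 2579 ; 3604 × 0.429 = 1546 → total 4125
Band 2: 8843 × 0.951 = 8410
Band 3: 10746 × 0.954 = 10252
Band 4: 3604 × 0.925 = 3334
Band 5: 17205 × 0.91 = 15657
Net migration: Band 3 + 170 → 10422
Giving 4125 / 8410 / 10422 / 3334 / 15657.
Period 3.
Births: 8410 × 0.24 = 2018 ; 10422 × 0.429 = 4471 → total 6489
Band 2: 4125 × 0.951 = 3923
Band 3: 8410 × 0.954 = 8023
Band 4: 10422 × 0.925 = 9640
Band 5: 3334 × 0.91 = 3034
Net migration: Band 3 + 170 → 8193
Giving 6489 / 3923 / 8193 / 9640 / 3034.
Period 4.
Births: 3923 × 0.24 = 942 ; 8193 × 0.429 = 3515 → total 4457
Band 2: 6489 × 0.951 = 6171
Band 3: 3923 × 0.954 = 3743
Band 4: 8193 × 0.925 = 7579
Band 5: 9640 × 0.91 = 8772
Net migration: Band 3 + 170 → 3913
Giving 4457 / 6171 / 3913 / 7579 / 8772.
Scenario A total after 4 periods: 30892
Scenario B projection —
Period 1.
Births: 3600 × 0.19 = 684 ; 18600 × 0.429 = 7979 → total 8663
Band 2: 11300 × 0.951 = 10746
Band 3: 3600 × 0.954 = 3434
Band 4: 18600 × 0.925 = 17205
Band 5: 6700 × 0.91 = 6097
Net migration: Band 3 + 170 → 3604
Giving 8663 / 10746 / 3604 / 17205 / 6097.
Period 2.
Births: 10746 × 0.19 = 2042 ; 3604 × 0.429 = 1546 → total 3588
Band 2: 8663 × 0.951 = 8239
Band 3: 10746 × 0.954 = 10252
Band 4: 3604 × 0.925 = 3334
Band 5: 17205 × 0.91 = 15657
Net migration: Band 3 + 170 → 10422
Giving 3588 / 8239 / 10422 / 3334 / 15657.
Period 3.
Births: 8239 × 0.19 = 1565 ; 10422 × 0.429 = 4471 → total 6036
Band 2: 3588 × 0.951 = 3412
Band 3: 8239 × 0.954 = 7860
Band 4: 10422 × 0.925 = 9640
Band 5: 3334 × 0.91 = 3034
Net migration: Band 3 + 170 → 8030
Giving 6036 / 3412 / 8030 / 9640 / 3034.
Period 4.
Births: 3412 × 0.19 = 648 ; 8030 × 0.429 = 3445 → total 4093
Band 2: 6036 × 0.951 = 5740
Band 3: 3412 × 0.954 = 3255
Band 4: 8030 × 0.925 = 7428
Band 5: 9640 × 0.91 = 8772
Net migration: Band 3 + 170 → 3425
Giving 4093 / 5740 / 3425 / 7428 / 8772.
Scenario B total after 4 periods: 29458
Difference B − A = 29458 − 30892 = -1434

-1434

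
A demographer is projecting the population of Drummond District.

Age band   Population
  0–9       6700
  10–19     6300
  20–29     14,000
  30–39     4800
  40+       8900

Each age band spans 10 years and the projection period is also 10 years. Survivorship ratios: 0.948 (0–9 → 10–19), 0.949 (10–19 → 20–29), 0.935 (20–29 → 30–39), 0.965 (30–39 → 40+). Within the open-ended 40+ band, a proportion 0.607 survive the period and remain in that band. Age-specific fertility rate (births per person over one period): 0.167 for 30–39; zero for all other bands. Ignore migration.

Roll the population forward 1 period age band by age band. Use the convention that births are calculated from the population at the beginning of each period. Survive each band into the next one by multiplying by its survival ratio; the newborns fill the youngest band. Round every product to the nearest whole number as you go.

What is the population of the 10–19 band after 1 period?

6352

Numbering the groups 1..5 from youngest to oldest:
Period 1.
Births: 4800 × 0.167 = 802
Group 2: 6700 × 0.948 = 6352
Group 3: 6300 × 0.949 = 5979
Group 4: 14000 × 0.935 = 13090
Group 5: 4800 × 0.965 + 8900 × 0.607 = 4632 + 5402 = 10034
→ [802, 6352, 5979, 13090, 10034]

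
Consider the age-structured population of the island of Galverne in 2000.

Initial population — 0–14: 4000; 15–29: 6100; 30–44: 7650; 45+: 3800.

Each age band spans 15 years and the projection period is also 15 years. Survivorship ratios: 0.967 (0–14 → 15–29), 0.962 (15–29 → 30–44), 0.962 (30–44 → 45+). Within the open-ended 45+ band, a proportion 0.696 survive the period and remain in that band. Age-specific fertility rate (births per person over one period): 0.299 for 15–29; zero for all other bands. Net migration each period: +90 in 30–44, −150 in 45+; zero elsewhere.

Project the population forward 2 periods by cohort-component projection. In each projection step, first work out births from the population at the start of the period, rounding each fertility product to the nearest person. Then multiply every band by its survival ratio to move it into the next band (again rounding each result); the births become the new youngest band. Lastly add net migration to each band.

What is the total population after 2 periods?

19172

[period 1]
Births: 6100 × 0.299 = 1824
15–29: 4000 × 0.967 = 3868
30–44: 6100 × 0.962 = 5868
45+: 7650 × 0.962 + 3800 × 0.696 = 7359 + 2645 = 10004
Net migration: 30–44 + 90 → 5958; 45+ − 150 → 9854
End of period: [1824, 3868, 5958, 9854]
[period 2]
Births: 3868 × 0.299 = 1157
15–29: 1824 × 0.967 = 1764
30–44: 3868 × 0.962 = 3721
45+: 5958 × 0.962 + 9854 × 0.696 = 5732 + 6858 = 12590
Net migration: 30–44 + 90 → 3811; 45+ − 150 → 12440
End of period: [1157, 1764, 3811, 12440]
Total after period 2: 1157 + 1764 + 3811 + 12440 = 19172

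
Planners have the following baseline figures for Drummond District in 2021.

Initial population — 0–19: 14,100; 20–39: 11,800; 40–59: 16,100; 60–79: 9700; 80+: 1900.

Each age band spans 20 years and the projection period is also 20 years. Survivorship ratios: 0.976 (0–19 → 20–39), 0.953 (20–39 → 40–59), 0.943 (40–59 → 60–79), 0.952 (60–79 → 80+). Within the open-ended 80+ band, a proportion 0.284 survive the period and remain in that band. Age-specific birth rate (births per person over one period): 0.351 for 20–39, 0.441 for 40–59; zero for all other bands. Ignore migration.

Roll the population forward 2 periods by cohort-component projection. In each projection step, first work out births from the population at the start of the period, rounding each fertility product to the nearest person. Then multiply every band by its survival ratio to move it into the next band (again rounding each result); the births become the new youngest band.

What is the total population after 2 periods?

61709

After projecting period 1:
Births: 11800 * 0.351 = 4142, 16100 * 0.441 = 7100 — total 11242
20–39: 14100 * 0.976 = 13762
40–59: 11800 * 0.953 = 11245
60–79: 16100 * 0.943 = 15182
80+: 9700 * 0.952 + 1900 * 0.284 = 9234 + 540 = 9774
End of period: [11242, 13762, 11245, 15182, 9774]
After projecting period 2:
Births: 13762 * 0.351 = 4830, 11245 * 0.441 = 4959 — total 9789
20–39: 11242 * 0.976 = 10972
40–59: 13762 * 0.953 = 13115
60–79: 11245 * 0.943 = 10604
80+: 15182 * 0.952 + 9774 * 0.284 = 14453 + 2776 = 17229
End of period: [9789, 10972, 13115, 10604, 17229]
Total after period 2: 9789 + 10972 + 13115 + 10604 + 17229 = 61709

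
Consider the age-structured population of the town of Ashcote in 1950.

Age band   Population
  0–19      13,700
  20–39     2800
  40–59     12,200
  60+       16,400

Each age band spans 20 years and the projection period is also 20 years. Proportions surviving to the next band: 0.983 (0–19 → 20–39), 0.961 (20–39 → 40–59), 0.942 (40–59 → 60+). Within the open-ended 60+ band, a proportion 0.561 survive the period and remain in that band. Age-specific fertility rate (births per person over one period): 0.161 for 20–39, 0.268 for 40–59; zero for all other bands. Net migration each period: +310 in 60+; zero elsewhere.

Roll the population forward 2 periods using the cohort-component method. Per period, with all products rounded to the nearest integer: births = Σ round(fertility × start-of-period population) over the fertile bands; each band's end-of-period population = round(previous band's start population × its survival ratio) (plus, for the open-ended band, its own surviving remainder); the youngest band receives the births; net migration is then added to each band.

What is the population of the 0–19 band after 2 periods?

2889

After projecting period 1:
Births: 2800 × 0.161 = 451  |  12200 × 0.268 = 3270 — total 3721
20–39: 13700 × 0.983 = 13467
40–59: 2800 × 0.961 = 2691
60+: 12200 × 0.942 + 16400 × 0.561 = 11492 + 9200 = 20692
Net migration: 60+ + 310 → 21002
→ [3721, 13467, 2691, 21002]
After projecting period 2:
Births: 13467 × 0.161 = 2168  |  2691 × 0.268 = 721 — total 2889
20–39: 3721 × 0.983 = 3658
40–59: 13467 × 0.961 = 12942
60+: 2691 × 0.942 + 21002 × 0.561 = 2535 + 11782 = 14317
Net migration: 60+ + 310 → 14627
→ [2889, 3658, 12942, 14627]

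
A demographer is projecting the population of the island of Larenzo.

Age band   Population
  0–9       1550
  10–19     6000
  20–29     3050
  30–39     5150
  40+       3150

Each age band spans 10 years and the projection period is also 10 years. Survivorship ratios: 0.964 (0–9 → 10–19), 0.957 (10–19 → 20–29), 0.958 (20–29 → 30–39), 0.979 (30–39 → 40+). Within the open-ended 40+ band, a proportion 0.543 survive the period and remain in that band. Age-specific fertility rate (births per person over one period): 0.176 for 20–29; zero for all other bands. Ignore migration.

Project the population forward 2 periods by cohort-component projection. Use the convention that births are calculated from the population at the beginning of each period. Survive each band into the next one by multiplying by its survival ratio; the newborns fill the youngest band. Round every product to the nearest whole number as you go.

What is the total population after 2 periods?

14987

Numbering the groups 1..5 from youngest to oldest:
[period 1]
Births: 3050 × 0.176 = 537
Group 2: 1550 × 0.964 = 1494
Group 3: 6000 × 0.957 = 5742
Group 4: 3050 × 0.958 = 2922
Group 5: 5150 × 0.979 + 3150 × 0.543 = 5042 + 1710 = 6752
End of period: [537, 1494, 5742, 2922, 6752]
[period 2]
Births: 5742 × 0.176 = 1011
Group 2: 537 × 0.964 = 518
Group 3: 1494 × 0.957 = 1430
Group 4: 5742 × 0.958 = 5501
Group 5: 2922 × 0.979 + 6752 × 0.543 = 2861 + 3666 = 6527
End of period: [1011, 518, 1430, 5501, 6527]
Total after period 2: 1011 + 518 + 1430 + 5501 + 6527 = 14987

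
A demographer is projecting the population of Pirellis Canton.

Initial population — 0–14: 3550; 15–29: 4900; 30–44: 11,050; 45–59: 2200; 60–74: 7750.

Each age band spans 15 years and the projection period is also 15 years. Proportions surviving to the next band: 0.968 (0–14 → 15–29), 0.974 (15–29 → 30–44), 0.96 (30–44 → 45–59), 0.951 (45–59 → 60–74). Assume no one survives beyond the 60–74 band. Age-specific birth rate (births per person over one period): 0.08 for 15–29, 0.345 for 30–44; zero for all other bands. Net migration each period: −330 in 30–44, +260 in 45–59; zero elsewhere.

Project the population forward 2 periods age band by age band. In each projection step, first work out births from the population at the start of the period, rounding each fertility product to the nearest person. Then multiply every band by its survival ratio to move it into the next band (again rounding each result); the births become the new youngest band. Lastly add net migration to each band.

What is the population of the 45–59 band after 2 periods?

4525

Numbering the groups 1..5 from youngest to oldest:
— Period 1 —
Births: 4900 * 0.08 = 392, 11050 * 0.345 = 3812 → total 4204
Group 2: 3550 * 0.968 = 3436
Group 3: 4900 * 0.974 = 4773
Group 4: 11050 * 0.96 = 10608
Group 5: 2200 * 0.951 = 2092
Net migration: Group 3 − 330 → 4443; Group 4 + 260 → 10868
Giving 4204 / 3436 / 4443 / 10868 / 2092.
— Period 2 —
Births: 3436 * 0.08 = 275, 4443 * 0.345 = 1533 → total 1808
Group 2: 4204 * 0.968 = 4069
Group 3: 3436 * 0.974 = 3347
Group 4: 4443 * 0.96 = 4265
Group 5: 10868 * 0.951 = 10335
Net migration: Group 3 − 330 → 3017; Group 4 + 260 → 4525
Giving 1808 / 4069 / 3017 / 4525 / 10335.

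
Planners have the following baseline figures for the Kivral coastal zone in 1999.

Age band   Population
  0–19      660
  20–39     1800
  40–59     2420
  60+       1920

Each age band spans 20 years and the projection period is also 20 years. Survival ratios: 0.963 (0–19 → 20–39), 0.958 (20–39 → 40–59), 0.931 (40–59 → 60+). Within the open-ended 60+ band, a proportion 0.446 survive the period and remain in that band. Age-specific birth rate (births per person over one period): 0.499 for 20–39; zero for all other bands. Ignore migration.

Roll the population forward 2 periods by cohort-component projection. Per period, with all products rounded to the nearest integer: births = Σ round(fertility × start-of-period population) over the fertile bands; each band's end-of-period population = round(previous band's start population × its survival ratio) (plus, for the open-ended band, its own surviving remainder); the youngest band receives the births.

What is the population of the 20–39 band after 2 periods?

865

[period 1]
Births: 1800 * 0.499 = 898
20–39: 660 * 0.963 = 636
40–59: 1800 * 0.958 = 1724
60+: 2420 * 0.931 + 1920 * 0.446 = 2253 + 856 = 3109
Giving 898 / 636 / 1724 / 3109.
[period 2]
Births: 636 * 0.499 = 317
20–39: 898 * 0.963 = 865
40–59: 636 * 0.958 = 609
60+: 1724 * 0.931 + 3109 * 0.446 = 1605 + 1387 = 2992
Giving 317 / 865 / 609 / 2992.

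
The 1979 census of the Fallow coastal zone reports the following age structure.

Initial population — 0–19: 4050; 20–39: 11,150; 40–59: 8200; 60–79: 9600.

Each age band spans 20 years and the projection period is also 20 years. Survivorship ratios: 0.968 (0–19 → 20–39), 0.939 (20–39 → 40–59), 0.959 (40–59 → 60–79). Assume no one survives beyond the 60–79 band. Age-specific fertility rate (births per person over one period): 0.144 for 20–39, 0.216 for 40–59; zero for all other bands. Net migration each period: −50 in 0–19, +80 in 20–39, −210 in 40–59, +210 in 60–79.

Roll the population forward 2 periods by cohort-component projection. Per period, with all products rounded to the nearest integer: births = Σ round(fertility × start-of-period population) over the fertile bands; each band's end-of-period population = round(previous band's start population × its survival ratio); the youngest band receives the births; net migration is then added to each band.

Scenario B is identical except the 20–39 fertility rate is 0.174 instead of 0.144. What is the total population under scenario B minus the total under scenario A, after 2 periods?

443

— Period 1 —
Births: 11150 × 0.144 = 1606, 8200 × 0.216 = 1771 → 3377
20–39: 4050 × 0.968 = 3920
40–59: 11150 × 0.939 = 10470
60–79: 8200 × 0.959 = 7864
Net migration: 0–19 − 50 → 3327; 20–39 + 80 → 4000; 40–59 − 210 → 10260; 60–79 + 210 → 8074
Population now: 0–19=3327, 20–39=4000, 40–59=10260, 60–79=8074
— Period 2 —
Births: 4000 × 0.144 = 576, 10260 × 0.216 = 2216 → 2792
20–39: 3327 × 0.968 = 3221
40–59: 4000 × 0.939 = 3756
60–79: 10260 × 0.959 = 9839
Net migration: 0–19 − 50 → 2742; 20–39 + 80 → 3301; 40–59 − 210 → 3546; 60–79 + 210 → 10049
Population now: 0–19=2742, 20–39=3301, 40–59=3546, 60–79=10049
Scenario A total after 2 periods: 19638
Scenario B projection —
— Period 1 —
Births: 11150 × 0.174 = 1940, 8200 × 0.216 = 1771 → 3711
20–39: 4050 × 0.968 = 3920
40–59: 11150 × 0.939 = 10470
60–79: 8200 × 0.959 = 7864
Net migration: 0–19 − 50 → 3661; 20–39 + 80 → 4000; 40–59 − 210 → 10260; 60–79 + 210 → 8074
Population now: 0–19=3661, 20–39=4000, 40–59=10260, 60–79=8074
— Period 2 —
Births: 4000 × 0.174 = 696, 10260 × 0.216 = 2216 → 2912
20–39: 3661 × 0.968 = 3544
40–59: 4000 × 0.939 = 3756
60–79: 10260 × 0.959 = 9839
Net migration: 0–19 − 50 → 2862; 20–39 + 80 → 3624; 40–59 − 210 → 3546; 60–79 + 210 → 10049
Population now: 0–19=2862, 20–39=3624, 40–59=3546, 60–79=10049
Scenario B total after 2 periods: 20081
Difference B − A = 20081 − 19638 = 443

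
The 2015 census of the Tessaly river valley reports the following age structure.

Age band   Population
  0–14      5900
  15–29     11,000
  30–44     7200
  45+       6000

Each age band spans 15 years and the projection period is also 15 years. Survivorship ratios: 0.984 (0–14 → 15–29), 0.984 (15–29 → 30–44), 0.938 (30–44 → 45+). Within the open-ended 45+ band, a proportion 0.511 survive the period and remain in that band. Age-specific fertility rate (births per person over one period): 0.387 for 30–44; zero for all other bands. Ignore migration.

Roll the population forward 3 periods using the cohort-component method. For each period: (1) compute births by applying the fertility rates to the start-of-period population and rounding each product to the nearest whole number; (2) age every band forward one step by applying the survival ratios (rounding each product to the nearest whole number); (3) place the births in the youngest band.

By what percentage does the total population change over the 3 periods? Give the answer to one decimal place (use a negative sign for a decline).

-26.4

Numbering the bands 1..4 from youngest to oldest:
Period 1.
Births: 7200 × 0.387 = 2786
Band 2: 5900 × 0.984 = 5806
Band 3: 11000 × 0.984 = 10824
Band 4: 7200 × 0.938 + 6000 × 0.511 = 6754 + 3066 = 9820
→ [2786, 5806, 10824, 9820]
Period 2.
Births: 10824 × 0.387 = 4189
Band 2: 2786 × 0.984 = 2741
Band 3: 5806 × 0.984 = 5713
Band 4: 10824 × 0.938 + 9820 × 0.511 = 10153 + 5018 = 15171
→ [4189, 2741, 5713, 15171]
Period 3.
Births: 5713 × 0.387 = 2211
Band 2: 4189 × 0.984 = 4122
Band 3: 2741 × 0.984 = 2697
Band 4: 5713 × 0.938 + 15171 × 0.511 = 5359 + 7752 = 13111
→ [2211, 4122, 2697, 13111]
Total: 30100 → 22141; change = -7959; percentage change = -26.4%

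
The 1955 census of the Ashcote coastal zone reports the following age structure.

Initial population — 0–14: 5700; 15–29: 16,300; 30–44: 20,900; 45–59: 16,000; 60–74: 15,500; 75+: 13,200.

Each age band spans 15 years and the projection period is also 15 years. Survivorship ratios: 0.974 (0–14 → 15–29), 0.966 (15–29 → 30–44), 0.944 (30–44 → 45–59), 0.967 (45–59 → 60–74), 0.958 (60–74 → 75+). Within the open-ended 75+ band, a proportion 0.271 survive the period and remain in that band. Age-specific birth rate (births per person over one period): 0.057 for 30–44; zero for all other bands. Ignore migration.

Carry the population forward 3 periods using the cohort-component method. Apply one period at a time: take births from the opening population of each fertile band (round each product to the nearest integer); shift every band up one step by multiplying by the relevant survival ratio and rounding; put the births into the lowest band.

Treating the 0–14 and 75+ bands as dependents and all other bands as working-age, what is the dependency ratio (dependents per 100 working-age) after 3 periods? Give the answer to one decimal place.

Numbering the bands 1..6 from youngest to oldest:
Period 1.
Births: 20900 × 0.057 = 1191
Band 2: 5700 × 0.974 = 5552
Band 3: 16300 × 0.966 = 15746
Band 4: 20900 × 0.944 = 19730
Band 5: 16000 × 0.967 = 15472
Band 6: 15500 × 0.958 + 13200 × 0.271 = 14849 + 3577 = 18426
→ [1191, 5552, 15746, 19730, 15472, 18426]
Period 2.
Births: 15746 × 0.057 = 898
Band 2: 1191 × 0.974 = 1160
Band 3: 5552 × 0.966 = 5363
Band 4: 15746 × 0.944 = 14864
Band 5: 19730 × 0.967 = 19079
Band 6: 15472 × 0.958 + 18426 × 0.271 = 14822 + 4993 = 19815
→ [898, 1160, 5363, 14864, 19079, 19815]
Period 3.
Births: 5363 × 0.057 = 306
Band 2: 898 × 0.974 = 875
Band 3: 1160 × 0.966 = 1121
Band 4: 5363 × 0.944 = 5063
Band 5: 14864 × 0.967 = 14373
Band 6: 19079 × 0.958 + 19815 × 0.271 = 18278 + 5370 = 23648
→ [306, 875, 1121, 5063, 14373, 23648]
Dependents (band 0–14 + band 75+) = 306 + 23648 = 23954; working-age = 21432; ratio = 23954/21432 × 100 = 111.8

111.8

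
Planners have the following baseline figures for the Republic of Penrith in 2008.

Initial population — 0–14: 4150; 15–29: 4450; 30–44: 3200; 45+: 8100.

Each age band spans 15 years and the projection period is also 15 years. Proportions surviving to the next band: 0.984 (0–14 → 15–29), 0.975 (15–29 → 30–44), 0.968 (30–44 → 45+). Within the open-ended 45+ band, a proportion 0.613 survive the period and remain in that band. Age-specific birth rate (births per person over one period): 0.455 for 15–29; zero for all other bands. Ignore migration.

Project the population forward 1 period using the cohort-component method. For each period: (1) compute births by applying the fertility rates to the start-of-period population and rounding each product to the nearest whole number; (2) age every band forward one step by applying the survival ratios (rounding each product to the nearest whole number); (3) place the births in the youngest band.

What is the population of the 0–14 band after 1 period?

(Groups numbered youngest = 1 to oldest = 4.)
— Period 1 —
Births: 4450 × 0.455 = 2025
Group 2: 4150 × 0.984 = 4084
Group 3: 4450 × 0.975 = 4339
Group 4: 3200 × 0.968 + 8100 × 0.613 = 3098 + 4965 = 8063
Giving 2025 / 4084 / 4339 / 8063.

2025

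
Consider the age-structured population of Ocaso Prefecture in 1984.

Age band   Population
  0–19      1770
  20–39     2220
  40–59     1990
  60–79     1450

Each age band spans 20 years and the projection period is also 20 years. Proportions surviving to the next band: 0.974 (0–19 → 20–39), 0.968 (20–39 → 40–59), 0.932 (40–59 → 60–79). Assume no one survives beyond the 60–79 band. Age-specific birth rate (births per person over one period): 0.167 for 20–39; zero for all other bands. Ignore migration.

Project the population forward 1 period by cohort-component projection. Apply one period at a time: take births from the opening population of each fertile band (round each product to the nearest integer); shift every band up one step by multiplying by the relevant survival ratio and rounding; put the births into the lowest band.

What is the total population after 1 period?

6099

Call the bands 1 to 4, youngest first.
Period 1:
Births: 2220 × 0.167 = 371
Band 2: 1770 × 0.974 = 1724
Band 3: 2220 × 0.968 = 2149
Band 4: 1990 × 0.932 = 1855
Population now: 0–19=371, 20–39=1724, 40–59=2149, 60–79=1855
Total after period 1: 371 + 1724 + 2149 + 1855 = 6099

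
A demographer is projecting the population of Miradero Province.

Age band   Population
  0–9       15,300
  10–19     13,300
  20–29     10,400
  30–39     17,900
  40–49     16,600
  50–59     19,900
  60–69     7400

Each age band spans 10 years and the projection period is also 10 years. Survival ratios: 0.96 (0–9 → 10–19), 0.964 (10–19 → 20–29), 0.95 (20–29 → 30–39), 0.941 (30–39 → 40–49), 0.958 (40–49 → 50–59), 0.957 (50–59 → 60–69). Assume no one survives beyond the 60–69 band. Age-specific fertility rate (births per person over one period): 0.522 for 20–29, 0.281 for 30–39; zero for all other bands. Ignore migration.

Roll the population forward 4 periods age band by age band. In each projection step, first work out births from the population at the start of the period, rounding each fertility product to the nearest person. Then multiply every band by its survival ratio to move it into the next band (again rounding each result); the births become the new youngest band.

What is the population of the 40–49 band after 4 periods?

12657

Numbering the groups 1..7 from youngest to oldest:
Period 1.
Births: 10400 × 0.522 = 5429, 17900 × 0.281 = 5030 ⇒ total 10459
Group 2: 15300 × 0.96 = 14688
Group 3: 13300 × 0.964 = 12821
Group 4: 10400 × 0.95 = 9880
Group 5: 17900 × 0.941 = 16844
Group 6: 16600 × 0.958 = 15903
Group 7: 19900 × 0.957 = 19044
→ [10459, 14688, 12821, 9880, 16844, 15903, 19044]
Period 2.
Births: 12821 × 0.522 = 6693, 9880 × 0.281 = 2776 ⇒ total 9469
Group 2: 10459 × 0.96 = 10041
Group 3: 14688 × 0.964 = 14159
Group 4: 12821 × 0.95 = 12180
Group 5: 9880 × 0.941 = 9297
Group 6: 16844 × 0.958 = 16137
Group 7: 15903 × 0.957 = 15219
→ [9469, 10041, 14159, 12180, 9297, 16137, 15219]
Period 3.
Births: 14159 × 0.522 = 7391, 12180 × 0.281 = 3423 ⇒ total 10814
Group 2: 9469 × 0.96 = 9090
Group 3: 10041 × 0.964 = 9680
Group 4: 14159 × 0.95 = 13451
Group 5: 12180 × 0.941 = 11461
Group 6: 9297 × 0.958 = 8907
Group 7: 16137 × 0.957 = 15443
→ [10814, 9090, 9680, 13451, 11461, 8907, 15443]
Period 4.
Births: 9680 × 0.522 = 5053, 13451 × 0.281 = 3780 ⇒ total 8833
Group 2: 10814 × 0.96 = 10381
Group 3: 9090 × 0.964 = 8763
Group 4: 9680 × 0.95 = 9196
Group 5: 13451 × 0.941 = 12657
Group 6: 11461 × 0.958 = 10980
Group 7: 8907 × 0.957 = 8524
→ [8833, 10381, 8763, 9196, 12657, 10980, 8524]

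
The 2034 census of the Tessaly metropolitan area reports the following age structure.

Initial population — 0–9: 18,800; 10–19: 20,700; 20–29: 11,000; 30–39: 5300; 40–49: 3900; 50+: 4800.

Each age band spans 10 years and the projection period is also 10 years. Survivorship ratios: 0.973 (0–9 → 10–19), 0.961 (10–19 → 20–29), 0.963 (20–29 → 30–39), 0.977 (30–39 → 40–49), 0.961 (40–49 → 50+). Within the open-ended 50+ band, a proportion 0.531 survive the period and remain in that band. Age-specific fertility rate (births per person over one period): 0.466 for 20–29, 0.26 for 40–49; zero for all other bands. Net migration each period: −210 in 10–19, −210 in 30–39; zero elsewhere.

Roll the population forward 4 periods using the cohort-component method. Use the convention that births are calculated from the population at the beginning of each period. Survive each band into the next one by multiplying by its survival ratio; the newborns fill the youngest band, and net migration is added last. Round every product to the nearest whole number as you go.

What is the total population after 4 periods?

73932

After projecting period 1:
Births: 11000 × 0.466 = 5126 ; 3900 × 0.26 = 1014 ⇒ total 6140
10–19: 18800 × 0.973 = 18292
20–29: 20700 × 0.961 = 19893
30–39: 11000 × 0.963 = 10593
40–49: 5300 × 0.977 = 5178
50+: 3900 × 0.961 + 4800 × 0.531 = 3748 + 2549 = 6297
Net migration: 10–19 − 210 → 18082; 30–39 − 210 → 10383
→ [6140, 18082, 19893, 10383, 5178, 6297]
After projecting period 2:
Births: 19893 × 0.466 = 9270 ; 5178 × 0.26 = 1346 ⇒ total 10616
10–19: 6140 × 0.973 = 5974
20–29: 18082 × 0.961 = 17377
30–39: 19893 × 0.963 = 19157
40–49: 10383 × 0.977 = 10144
50+: 5178 × 0.961 + 6297 × 0.531 = 4976 + 3344 = 8320
Net migration: 10–19 − 210 → 5764; 30–39 − 210 → 18947
→ [10616, 5764, 17377, 18947, 10144, 8320]
After projecting period 3:
Births: 17377 × 0.466 = 8098 ; 10144 × 0.26 = 2637 ⇒ total 10735
10–19: 10616 × 0.973 = 10329
20–29: 5764 × 0.961 = 5539
30–39: 17377 × 0.963 = 16734
40–49: 18947 × 0.977 = 18511
50+: 10144 × 0.961 + 8320 × 0.531 = 9748 + 4418 = 14166
Net migration: 10–19 − 210 → 10119; 30–39 − 210 → 16524
→ [10735, 10119, 5539, 16524, 18511, 14166]
After projecting period 4:
Births: 5539 × 0.466 = 2581 ; 18511 × 0.26 = 4813 ⇒ total 7394
10–19: 10735 × 0.973 = 10445
20–29: 10119 × 0.961 = 9724
30–39: 5539 × 0.963 = 5334
40–49: 16524 × 0.977 = 16144
50+: 18511 × 0.961 + 14166 × 0.531 = 17789 + 7522 = 25311
Net migration: 10–19 − 210 → 10235; 30–39 − 210 → 5124
→ [7394, 10235, 9724, 5124, 16144, 25311]
Total after period 4: 7394 + 10235 + 9724 + 5124 + 16144 + 25311 = 73932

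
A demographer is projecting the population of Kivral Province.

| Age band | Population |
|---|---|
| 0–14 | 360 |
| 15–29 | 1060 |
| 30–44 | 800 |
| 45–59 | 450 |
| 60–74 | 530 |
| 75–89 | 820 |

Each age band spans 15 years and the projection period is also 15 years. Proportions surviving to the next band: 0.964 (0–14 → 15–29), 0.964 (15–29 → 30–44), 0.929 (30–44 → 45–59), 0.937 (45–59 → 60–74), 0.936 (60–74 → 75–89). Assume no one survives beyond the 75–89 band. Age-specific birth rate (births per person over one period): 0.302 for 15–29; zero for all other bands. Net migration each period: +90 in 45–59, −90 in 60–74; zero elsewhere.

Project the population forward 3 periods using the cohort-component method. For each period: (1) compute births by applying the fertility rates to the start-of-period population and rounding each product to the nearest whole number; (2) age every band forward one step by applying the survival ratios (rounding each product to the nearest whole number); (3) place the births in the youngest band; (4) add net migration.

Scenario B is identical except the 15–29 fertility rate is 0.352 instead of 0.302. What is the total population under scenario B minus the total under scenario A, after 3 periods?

Numbering the bands 1..6 from youngest to oldest:
Period 1:
Births: 1060 × 0.302 = 320
Band 2: 360 × 0.964 = 347
Band 3: 1060 × 0.964 = 1022
Band 4: 800 × 0.929 = 743
Band 5: 450 × 0.937 = 422
Band 6: 530 × 0.936 = 496
Net migration: Band 4 + 90 → 833; Band 5 − 90 → 332
Population now: 0–14=320, 15–29=347, 30–44=1022, 45–59=833, 60–74=332, 75–89=496
Period 2:
Births: 347 × 0.302 = 105
Band 2: 320 × 0.964 = 308
Band 3: 347 × 0.964 = 335
Band 4: 1022 × 0.929 = 949
Band 5: 833 × 0.937 = 781
Band 6: 332 × 0.936 = 311
Net migration: Band 4 + 90 → 1039; Band 5 − 90 → 691
Population now: 0–14=105, 15–29=308, 30–44=335, 45–59=1039, 60–74=691, 75–89=311
Period 3:
Births: 308 × 0.302 = 93
Band 2: 105 × 0.964 = 101
Band 3: 308 × 0.964 = 297
Band 4: 335 × 0.929 = 311
Band 5: 1039 × 0.937 = 974
Band 6: 691 × 0.936 = 647
Net migration: Band 4 + 90 → 401; Band 5 − 90 → 884
Population now: 0–14=93, 15–29=101, 30–44=297, 45–59=401, 60–74=884, 75–89=647
Scenario A total after 3 periods: 2423
Scenario B projection —
Period 1:
Births: 1060 × 0.352 = 373
Band 2: 360 × 0.964 = 347
Band 3: 1060 × 0.964 = 1022
Band 4: 800 × 0.929 = 743
Band 5: 450 × 0.937 = 422
Band 6: 530 × 0.936 = 496
Net migration: Band 4 + 90 → 833; Band 5 − 90 → 332
Population now: 0–14=373, 15–29=347, 30–44=1022, 45–59=833, 60–74=332, 75–89=496
Period 2:
Births: 347 × 0.352 = 122
Band 2: 373 × 0.964 = 360
Band 3: 347 × 0.964 = 335
Band 4: 1022 × 0.929 = 949
Band 5: 833 × 0.937 = 781
Band 6: 332 × 0.936 = 311
Net migration: Band 4 + 90 → 1039; Band 5 − 90 → 691
Population now: 0–14=122, 15–29=360, 30–44=335, 45–59=1039, 60–74=691, 75–89=311
Period 3:
Births: 360 × 0.352 = 127
Band 2: 122 × 0.964 = 118
Band 3: 360 × 0.964 = 347
Band 4: 335 × 0.929 = 311
Band 5: 1039 × 0.937 = 974
Band 6: 691 × 0.936 = 647
Net migration: Band 4 + 90 → 401; Band 5 − 90 → 884
Population now: 0–14=127, 15–29=118, 30–44=347, 45–59=401, 60–74=884, 75–89=647
Scenario B total after 3 periods: 2524
Difference B − A = 2524 − 2423 = 101

101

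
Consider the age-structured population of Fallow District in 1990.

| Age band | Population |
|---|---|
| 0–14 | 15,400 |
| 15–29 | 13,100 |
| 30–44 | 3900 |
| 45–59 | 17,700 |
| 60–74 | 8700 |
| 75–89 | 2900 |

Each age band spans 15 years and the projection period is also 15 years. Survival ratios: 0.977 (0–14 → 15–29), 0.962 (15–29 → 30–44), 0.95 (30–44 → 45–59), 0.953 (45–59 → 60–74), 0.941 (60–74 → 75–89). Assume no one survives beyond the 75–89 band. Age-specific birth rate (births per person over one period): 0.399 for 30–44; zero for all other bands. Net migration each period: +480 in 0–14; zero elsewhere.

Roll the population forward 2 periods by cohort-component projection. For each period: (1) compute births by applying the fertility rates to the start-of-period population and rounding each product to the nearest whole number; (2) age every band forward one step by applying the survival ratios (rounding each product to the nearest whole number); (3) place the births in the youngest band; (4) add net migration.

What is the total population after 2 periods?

53347

Let group 1 be 0–14 through group 6 = 75–89.
— Period 1 —
Births: 3900 × 0.399 = 1556
Group 2: 15400 × 0.977 = 15046
Group 3: 13100 × 0.962 = 12602
Group 4: 3900 × 0.95 = 3705
Group 5: 17700 × 0.953 = 16868
Group 6: 8700 × 0.941 = 8187
Net migration: Group 1 + 480 → 2036
End of period: [2036, 15046, 12602, 3705, 16868, 8187]
— Period 2 —
Births: 12602 × 0.399 = 5028
Group 2: 2036 × 0.977 = 1989
Group 3: 15046 × 0.962 = 14474
Group 4: 12602 × 0.95 = 11972
Group 5: 3705 × 0.953 = 3531
Group 6: 16868 × 0.941 = 15873
Net migration: Group 1 + 480 → 5508
End of period: [5508, 1989, 14474, 11972, 3531, 15873]
Total after period 2: 5508 + 1989 + 14474 + 11972 + 3531 + 15873 = 53347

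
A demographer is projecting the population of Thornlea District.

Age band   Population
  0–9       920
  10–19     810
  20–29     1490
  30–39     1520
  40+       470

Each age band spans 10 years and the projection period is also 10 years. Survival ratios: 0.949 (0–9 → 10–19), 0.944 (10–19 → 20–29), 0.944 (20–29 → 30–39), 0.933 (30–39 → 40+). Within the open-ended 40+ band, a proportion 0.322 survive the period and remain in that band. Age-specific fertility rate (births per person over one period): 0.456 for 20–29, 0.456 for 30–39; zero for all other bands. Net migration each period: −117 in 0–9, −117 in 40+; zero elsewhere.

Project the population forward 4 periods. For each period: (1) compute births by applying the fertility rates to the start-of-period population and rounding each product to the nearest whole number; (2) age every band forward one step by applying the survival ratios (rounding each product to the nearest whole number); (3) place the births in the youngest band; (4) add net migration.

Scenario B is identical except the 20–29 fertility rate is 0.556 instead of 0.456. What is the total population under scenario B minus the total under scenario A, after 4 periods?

458

(Bands numbered youngest = 1 to oldest = 5.)
After projecting period 1:
Births: 1490 * 0.456 = 679 ; 1520 * 0.456 = 693 → total 1372
Band 2: 920 * 0.949 = 873
Band 3: 810 * 0.944 = 765
Band 4: 1490 * 0.944 = 1407
Band 5: 1520 * 0.933 + 470 * 0.322 = 1418 + 151 = 1569
Net migration: Band 1 − 117 → 1255; Band 5 − 117 → 1452
Population now: 0–9=1255, 10–19=873, 20–29=765, 30–39=1407, 40+=1452
After projecting period 2:
Births: 765 * 0.456 = 349 ; 1407 * 0.456 = 642 → total 991
Band 2: 1255 * 0.949 = 1191
Band 3: 873 * 0.944 = 824
Band 4: 765 * 0.944 = 722
Band 5: 1407 * 0.933 + 1452 * 0.322 = 1313 + 468 = 1781
Net migration: Band 1 − 117 → 874; Band 5 − 117 → 1664
Population now: 0–9=874, 10–19=1191, 20–29=824, 30–39=722, 40+=1664
After projecting period 3:
Births: 824 * 0.456 = 376 ; 722 * 0.456 = 329 → total 705
Band 2: 874 * 0.949 = 829
Band 3: 1191 * 0.944 = 1124
Band 4: 824 * 0.944 = 778
Band 5: 722 * 0.933 + 1664 * 0.322 = 674 + 536 = 1210
Net migration: Band 1 − 117 → 588; Band 5 − 117 → 1093
Population now: 0–9=588, 10–19=829, 20–29=1124, 30–39=778, 40+=1093
After projecting period 4:
Births: 1124 * 0.456 = 513 ; 778 * 0.456 = 355 → total 868
Band 2: 588 * 0.949 = 558
Band 3: 829 * 0.944 = 783
Band 4: 1124 * 0.944 = 1061
Band 5: 778 * 0.933 + 1093 * 0.322 = 726 + 352 = 1078
Net migration: Band 1 − 117 → 751; Band 5 − 117 → 961
Population now: 0–9=751, 10–19=558, 20–29=783, 30–39=1061, 40+=961
Scenario A total after 4 periods: 4114
Scenario B projection —
After projecting period 1:
Births: 1490 * 0.556 = 828 ; 1520 * 0.456 = 693 → total 1521
Band 2: 920 * 0.949 = 873
Band 3: 810 * 0.944 = 765
Band 4: 1490 * 0.944 = 1407
Band 5: 1520 * 0.933 + 470 * 0.322 = 1418 + 151 = 1569
Net migration: Band 1 − 117 → 1404; Band 5 − 117 → 1452
Population now: 0–9=1404, 10–19=873, 20–29=765, 30–39=1407, 40+=1452
After projecting period 2:
Births: 765 * 0.556 = 425 ; 1407 * 0.456 = 642 → total 1067
Band 2: 1404 * 0.949 = 1332
Band 3: 873 * 0.944 = 824
Band 4: 765 * 0.944 = 722
Band 5: 1407 * 0.933 + 1452 * 0.322 = 1313 + 468 = 1781
Net migration: Band 1 − 117 → 950; Band 5 − 117 → 1664
Population now: 0–9=950, 10–19=1332, 20–29=824, 30–39=722, 40+=1664
After projecting period 3:
Births: 824 * 0.556 = 458 ; 722 * 0.456 = 329 → total 787
Band 2: 950 * 0.949 = 902
Band 3: 1332 * 0.944 = 1257
Band 4: 824 * 0.944 = 778
Band 5: 722 * 0.933 + 1664 * 0.322 = 674 + 536 = 1210
Net migration: Band 1 − 117 → 670; Band 5 − 117 → 1093
Population now: 0–9=670, 10–19=902, 20–29=1257, 30–39=778, 40+=1093
After projecting period 4:
Births: 1257 * 0.556 = 699 ; 778 * 0.456 = 355 → total 1054
Band 2: 670 * 0.949 = 636
Band 3: 902 * 0.944 = 851
Band 4: 1257 * 0.944 = 1187
Band 5: 778 * 0.933 + 1093 * 0.322 = 726 + 352 = 1078
Net migration: Band 1 − 117 → 937; Band 5 − 117 → 961
Population now: 0–9=937, 10–19=636, 20–29=851, 30–39=1187, 40+=961
Scenario B total after 4 periods: 4572
Difference B − A = 4572 − 4114 = 458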